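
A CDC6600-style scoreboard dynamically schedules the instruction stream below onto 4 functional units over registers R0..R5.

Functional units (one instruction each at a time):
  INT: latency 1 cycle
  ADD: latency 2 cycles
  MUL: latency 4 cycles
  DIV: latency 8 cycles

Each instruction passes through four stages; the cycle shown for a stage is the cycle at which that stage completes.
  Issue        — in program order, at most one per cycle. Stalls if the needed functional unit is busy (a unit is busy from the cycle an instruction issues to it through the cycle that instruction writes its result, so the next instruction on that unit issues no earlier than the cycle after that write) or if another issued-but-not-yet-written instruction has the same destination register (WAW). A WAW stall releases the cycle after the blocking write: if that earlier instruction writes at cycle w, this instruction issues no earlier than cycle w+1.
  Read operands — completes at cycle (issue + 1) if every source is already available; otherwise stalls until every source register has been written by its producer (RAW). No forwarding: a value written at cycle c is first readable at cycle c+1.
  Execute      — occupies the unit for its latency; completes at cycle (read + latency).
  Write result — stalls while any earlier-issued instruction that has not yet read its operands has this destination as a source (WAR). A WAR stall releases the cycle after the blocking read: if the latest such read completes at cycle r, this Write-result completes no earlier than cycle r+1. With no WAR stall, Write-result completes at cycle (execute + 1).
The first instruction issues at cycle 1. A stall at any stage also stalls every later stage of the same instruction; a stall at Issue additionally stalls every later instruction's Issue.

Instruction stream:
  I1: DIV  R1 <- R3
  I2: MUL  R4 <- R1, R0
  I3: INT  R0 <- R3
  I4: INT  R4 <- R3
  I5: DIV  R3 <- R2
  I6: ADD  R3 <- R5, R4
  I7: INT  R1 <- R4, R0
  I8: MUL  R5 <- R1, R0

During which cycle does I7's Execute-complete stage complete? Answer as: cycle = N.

[I1] 1/2/10/11
[I2] 2/12/16/17  (RAW R1: wait I1 write@11)
[I3] 3/4/5/13  (WAR R0: wait I2 read@12)
[I4] 18/19/20/21  (WAW R4: wait I2 write@17)
[I5] 19/20/28/29
[I6] 30/31/33/34  (WAW R3: wait I5 write@29)
[I7] 31/32/33/34
[I8] 32/35/39/40  (RAW R1: wait I7 write@34)

cycle = 33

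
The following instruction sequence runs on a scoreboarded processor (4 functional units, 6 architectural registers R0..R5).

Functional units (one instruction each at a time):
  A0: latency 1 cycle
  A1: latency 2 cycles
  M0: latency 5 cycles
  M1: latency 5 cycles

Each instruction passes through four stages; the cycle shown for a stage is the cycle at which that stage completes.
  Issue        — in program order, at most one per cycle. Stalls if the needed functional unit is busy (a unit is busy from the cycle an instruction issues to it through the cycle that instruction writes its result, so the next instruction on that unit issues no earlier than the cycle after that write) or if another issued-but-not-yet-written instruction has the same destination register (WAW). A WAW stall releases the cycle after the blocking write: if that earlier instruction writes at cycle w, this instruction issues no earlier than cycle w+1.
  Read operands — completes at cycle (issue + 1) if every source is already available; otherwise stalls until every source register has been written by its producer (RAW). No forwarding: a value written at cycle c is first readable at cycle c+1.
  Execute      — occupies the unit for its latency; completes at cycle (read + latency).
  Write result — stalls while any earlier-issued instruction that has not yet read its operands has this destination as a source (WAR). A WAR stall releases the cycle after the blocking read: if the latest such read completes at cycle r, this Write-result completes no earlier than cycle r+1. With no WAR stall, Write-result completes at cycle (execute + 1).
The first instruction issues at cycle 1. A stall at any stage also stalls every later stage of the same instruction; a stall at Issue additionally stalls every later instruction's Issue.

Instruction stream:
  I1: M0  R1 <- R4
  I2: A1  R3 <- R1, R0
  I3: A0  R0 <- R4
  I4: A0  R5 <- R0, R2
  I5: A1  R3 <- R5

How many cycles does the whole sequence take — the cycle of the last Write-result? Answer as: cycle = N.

[I1] 1/2/7/8
[I2] 2/9/11/12  (RAW R1: wait I1 write@8)
[I3] 3/4/5/10  (WAR R0: wait I2 read@9)
[I4] 11/12/13/14  (struct: A0 busy until I3 writes@10)
[I5] 13/15/17/18  (struct: A1 busy until I2 writes@12; RAW R5: wait I4 write@14)

cycle = 18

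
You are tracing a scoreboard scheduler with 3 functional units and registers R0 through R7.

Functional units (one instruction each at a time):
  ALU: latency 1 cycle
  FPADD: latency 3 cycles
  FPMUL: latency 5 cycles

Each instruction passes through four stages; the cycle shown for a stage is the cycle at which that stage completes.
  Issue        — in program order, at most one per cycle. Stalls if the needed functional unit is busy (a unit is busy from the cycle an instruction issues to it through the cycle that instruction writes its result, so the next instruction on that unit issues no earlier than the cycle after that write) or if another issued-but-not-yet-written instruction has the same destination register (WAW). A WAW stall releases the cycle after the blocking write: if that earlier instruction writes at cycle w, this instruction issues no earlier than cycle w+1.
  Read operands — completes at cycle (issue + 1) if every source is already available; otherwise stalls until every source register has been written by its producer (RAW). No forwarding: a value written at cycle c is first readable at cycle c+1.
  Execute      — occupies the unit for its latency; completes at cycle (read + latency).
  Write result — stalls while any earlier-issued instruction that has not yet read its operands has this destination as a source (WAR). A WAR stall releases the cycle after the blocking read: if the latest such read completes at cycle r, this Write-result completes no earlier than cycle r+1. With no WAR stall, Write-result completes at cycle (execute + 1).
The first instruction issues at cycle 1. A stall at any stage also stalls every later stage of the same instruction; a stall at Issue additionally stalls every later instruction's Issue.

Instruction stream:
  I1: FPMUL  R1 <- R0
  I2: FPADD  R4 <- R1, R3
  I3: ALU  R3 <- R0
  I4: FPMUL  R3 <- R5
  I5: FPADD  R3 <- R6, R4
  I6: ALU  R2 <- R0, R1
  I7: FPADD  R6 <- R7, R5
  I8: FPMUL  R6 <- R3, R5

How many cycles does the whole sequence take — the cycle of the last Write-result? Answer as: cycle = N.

cycle 1: issue I1 (FPMUL)
cycle 2: I1 read-ops; issue I2 (FPADD)
cycle 3: issue I3 (ALU)
cycle 4: I3 read-ops
cycle 5: I3 finished on ALU
cycle 7: I1 finished on FPMUL
cycle 8: I1→R1
cycle 9: I2 read-ops
cycle 10: I3→R3
cycle 11: issue I4 (FPMUL)
cycle 12: I2 finished on FPADD; I4 read-ops
cycle 13: I2→R4
cycle 17: I4 finished on FPMUL
cycle 18: I4→R3
cycle 19: issue I5 (FPADD)
cycle 20: I5 read-ops; issue I6 (ALU)
cycle 21: I6 read-ops
cycle 22: I6 finished on ALU
cycle 23: I5 finished on FPADD; I6→R2
cycle 24: I5→R3
cycle 25: issue I7 (FPADD)
cycle 26: I7 read-ops
cycle 29: I7 finished on FPADD
cycle 30: I7→R6
cycle 31: issue I8 (FPMUL)
cycle 32: I8 read-ops
cycle 37: I8 finished on FPMUL
cycle 38: I8→R6

cycle = 38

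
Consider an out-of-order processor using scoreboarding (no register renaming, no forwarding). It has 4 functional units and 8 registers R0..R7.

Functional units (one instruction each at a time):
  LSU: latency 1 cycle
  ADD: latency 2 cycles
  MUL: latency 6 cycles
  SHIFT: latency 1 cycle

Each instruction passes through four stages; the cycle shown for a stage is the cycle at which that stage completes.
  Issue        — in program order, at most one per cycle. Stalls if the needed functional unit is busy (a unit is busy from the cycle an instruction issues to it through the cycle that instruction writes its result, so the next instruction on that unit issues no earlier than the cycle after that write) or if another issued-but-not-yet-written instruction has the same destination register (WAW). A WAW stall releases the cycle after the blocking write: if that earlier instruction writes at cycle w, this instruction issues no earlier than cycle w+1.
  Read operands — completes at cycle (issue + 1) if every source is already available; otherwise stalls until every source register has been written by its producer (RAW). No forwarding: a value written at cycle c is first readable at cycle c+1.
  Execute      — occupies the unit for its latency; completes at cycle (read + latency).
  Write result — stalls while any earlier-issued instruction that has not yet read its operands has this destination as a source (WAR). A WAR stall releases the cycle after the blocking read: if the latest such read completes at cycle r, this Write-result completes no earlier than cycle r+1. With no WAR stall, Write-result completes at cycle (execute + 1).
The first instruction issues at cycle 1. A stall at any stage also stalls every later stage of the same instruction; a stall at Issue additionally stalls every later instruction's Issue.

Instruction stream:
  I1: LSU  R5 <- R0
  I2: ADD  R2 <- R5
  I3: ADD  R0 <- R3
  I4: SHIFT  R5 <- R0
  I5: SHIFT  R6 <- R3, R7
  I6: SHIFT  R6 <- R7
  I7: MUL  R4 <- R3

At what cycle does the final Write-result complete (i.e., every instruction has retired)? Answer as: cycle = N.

cycle = 30

t=1  I1 issues→LSU
t=2  I1 reads · I2 issues→ADD
t=3  I1 exec-done
t=4  I1 writes R5
t=5  I2 reads
t=7  I2 exec-done
t=8  I2 writes R2
t=9  I3 issues→ADD
t=10  I3 reads · I4 issues→SHIFT
t=12  I3 exec-done
t=13  I3 writes R0
t=14  I4 reads
t=15  I4 exec-done
t=16  I4 writes R5
t=17  I5 issues→SHIFT
t=18  I5 reads
t=19  I5 exec-done
t=20  I5 writes R6
t=21  I6 issues→SHIFT
t=22  I6 reads · I7 issues→MUL
t=23  I6 exec-done · I7 reads
t=24  I6 writes R6
t=29  I7 exec-done
t=30  I7 writes R4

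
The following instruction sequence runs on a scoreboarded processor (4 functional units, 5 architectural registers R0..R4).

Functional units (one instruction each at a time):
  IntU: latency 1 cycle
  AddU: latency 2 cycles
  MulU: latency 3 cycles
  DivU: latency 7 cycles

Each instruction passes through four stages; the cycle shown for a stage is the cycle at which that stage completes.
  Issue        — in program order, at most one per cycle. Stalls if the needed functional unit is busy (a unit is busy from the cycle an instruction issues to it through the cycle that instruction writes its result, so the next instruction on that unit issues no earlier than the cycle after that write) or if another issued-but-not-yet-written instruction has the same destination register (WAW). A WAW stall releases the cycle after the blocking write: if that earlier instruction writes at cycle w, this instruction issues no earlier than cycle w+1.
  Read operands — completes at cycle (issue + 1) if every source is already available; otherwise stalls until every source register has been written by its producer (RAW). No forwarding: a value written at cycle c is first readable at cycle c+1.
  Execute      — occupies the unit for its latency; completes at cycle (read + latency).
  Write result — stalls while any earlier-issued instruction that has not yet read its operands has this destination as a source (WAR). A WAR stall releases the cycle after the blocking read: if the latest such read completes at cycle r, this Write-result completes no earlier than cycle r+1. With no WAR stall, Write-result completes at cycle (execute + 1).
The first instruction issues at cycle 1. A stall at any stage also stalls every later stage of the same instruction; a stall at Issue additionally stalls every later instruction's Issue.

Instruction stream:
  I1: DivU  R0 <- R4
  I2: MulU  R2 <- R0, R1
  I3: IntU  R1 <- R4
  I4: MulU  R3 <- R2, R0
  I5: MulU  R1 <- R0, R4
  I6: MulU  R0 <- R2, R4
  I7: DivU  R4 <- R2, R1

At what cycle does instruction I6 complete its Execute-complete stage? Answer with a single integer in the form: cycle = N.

I1 -> (1, 2, 9, 10)
I2 -> (2, 11, 14, 15)  // RAW R0: wait I1 write@10
I3 -> (3, 4, 5, 12)  // WAR R1: wait I2 read@11
I4 -> (16, 17, 20, 21)  // struct: MulU busy until I2 writes@15
I5 -> (22, 23, 26, 27)  // struct: MulU busy until I4 writes@21
I6 -> (28, 29, 32, 33)  // struct: MulU busy until I5 writes@27
I7 -> (29, 30, 37, 38)

cycle = 32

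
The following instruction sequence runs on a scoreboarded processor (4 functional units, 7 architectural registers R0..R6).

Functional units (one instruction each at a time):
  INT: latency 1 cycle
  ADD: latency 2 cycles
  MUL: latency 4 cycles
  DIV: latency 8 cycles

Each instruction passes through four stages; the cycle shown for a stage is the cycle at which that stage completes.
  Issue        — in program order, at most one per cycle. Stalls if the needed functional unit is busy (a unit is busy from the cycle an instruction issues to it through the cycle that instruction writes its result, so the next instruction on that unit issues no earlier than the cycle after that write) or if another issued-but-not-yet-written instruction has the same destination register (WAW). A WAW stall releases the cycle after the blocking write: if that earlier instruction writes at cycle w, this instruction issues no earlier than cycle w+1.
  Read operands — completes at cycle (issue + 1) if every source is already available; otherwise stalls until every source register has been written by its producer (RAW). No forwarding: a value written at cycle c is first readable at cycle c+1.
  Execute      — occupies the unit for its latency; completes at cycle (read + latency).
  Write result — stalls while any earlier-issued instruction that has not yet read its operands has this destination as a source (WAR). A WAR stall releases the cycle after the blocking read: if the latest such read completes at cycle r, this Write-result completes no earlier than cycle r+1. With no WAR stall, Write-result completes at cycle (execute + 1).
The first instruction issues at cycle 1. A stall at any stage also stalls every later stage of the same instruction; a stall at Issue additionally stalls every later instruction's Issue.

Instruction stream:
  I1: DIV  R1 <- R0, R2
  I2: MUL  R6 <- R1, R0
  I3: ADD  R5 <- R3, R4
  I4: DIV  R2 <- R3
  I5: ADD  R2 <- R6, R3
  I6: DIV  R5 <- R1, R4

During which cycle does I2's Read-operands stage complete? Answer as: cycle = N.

I1 -> (1, 2, 10, 11)
I2 -> (2, 12, 16, 17)  // RAW R1: wait I1 write@11
I3 -> (3, 4, 6, 7)
I4 -> (12, 13, 21, 22)  // struct: DIV busy until I1 writes@11
I5 -> (23, 24, 26, 27)  // WAW R2: wait I4 write@22
I6 -> (24, 25, 33, 34)

cycle = 12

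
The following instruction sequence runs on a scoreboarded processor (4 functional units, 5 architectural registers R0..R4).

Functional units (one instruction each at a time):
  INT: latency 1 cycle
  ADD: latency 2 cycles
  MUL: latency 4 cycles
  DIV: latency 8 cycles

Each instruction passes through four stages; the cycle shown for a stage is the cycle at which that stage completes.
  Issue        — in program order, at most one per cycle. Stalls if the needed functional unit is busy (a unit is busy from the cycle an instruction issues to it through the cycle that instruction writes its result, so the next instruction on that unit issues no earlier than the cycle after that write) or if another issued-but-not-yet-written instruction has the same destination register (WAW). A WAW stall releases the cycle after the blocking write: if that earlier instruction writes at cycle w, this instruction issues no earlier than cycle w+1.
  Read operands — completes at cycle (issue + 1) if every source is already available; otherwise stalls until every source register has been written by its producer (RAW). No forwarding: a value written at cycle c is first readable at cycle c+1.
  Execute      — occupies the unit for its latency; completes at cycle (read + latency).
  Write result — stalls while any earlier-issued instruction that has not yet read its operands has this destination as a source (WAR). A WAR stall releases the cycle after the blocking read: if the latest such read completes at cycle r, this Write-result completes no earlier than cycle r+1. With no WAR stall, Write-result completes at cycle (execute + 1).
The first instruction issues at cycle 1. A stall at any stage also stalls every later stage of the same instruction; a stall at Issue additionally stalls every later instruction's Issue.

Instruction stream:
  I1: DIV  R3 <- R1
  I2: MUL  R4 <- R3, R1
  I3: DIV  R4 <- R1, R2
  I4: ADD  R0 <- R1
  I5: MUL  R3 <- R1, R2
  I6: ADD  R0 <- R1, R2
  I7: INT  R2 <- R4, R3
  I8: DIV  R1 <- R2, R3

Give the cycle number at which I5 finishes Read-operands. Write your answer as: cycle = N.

cycle = 21

[1] issue I1 (DIV)
[2] I1 read-ops, issue I2 (MUL)
[10] I1 finished on DIV
[11] I1→R3
[12] I2 read-ops
[16] I2 finished on MUL
[17] I2→R4
[18] issue I3 (DIV)
[19] I3 read-ops, issue I4 (ADD)
[20] I4 read-ops, issue I5 (MUL)
[21] I5 read-ops
[22] I4 finished on ADD
[23] I4→R0
[24] issue I6 (ADD)
[25] I5 finished on MUL, I6 read-ops, issue I7 (INT)
[26] I5→R3
[27] I3 finished on DIV, I6 finished on ADD
[28] I3→R4, I6→R0
[29] I7 read-ops, issue I8 (DIV)
[30] I7 finished on INT
[31] I7→R2
[32] I8 read-ops
[40] I8 finished on DIV
[41] I8→R1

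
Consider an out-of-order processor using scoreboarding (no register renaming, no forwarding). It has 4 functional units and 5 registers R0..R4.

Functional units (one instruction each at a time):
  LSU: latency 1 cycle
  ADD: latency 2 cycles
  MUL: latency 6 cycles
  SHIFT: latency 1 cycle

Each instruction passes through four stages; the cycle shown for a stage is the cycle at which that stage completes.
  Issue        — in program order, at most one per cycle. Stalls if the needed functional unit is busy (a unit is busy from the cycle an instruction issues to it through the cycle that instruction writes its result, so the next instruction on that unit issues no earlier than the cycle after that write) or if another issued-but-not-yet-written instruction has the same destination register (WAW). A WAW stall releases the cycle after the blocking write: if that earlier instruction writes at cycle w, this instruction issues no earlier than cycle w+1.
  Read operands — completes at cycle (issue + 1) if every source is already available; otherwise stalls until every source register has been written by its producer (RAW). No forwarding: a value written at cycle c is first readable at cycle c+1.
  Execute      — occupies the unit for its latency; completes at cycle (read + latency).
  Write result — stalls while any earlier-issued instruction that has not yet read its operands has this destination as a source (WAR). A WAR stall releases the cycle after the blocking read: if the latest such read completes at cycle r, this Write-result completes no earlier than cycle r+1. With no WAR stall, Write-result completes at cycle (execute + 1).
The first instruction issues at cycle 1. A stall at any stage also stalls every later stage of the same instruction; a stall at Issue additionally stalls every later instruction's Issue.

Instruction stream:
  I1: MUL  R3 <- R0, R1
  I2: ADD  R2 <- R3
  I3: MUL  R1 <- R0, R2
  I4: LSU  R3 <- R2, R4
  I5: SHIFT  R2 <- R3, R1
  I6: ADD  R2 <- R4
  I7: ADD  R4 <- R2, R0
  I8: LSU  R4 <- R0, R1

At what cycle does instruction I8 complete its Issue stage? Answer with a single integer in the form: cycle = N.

cycle = 35

I1: IS=1 RO=2 EX=8 WR=9
I2: IS=2 RO=10 EX=12 WR=13  [RAW R3: wait I1 write@9]
I3: IS=10 RO=14 EX=20 WR=21  [struct: MUL busy until I1 writes@9; RAW R2: wait I2 write@13]
I4: IS=11 RO=14 EX=15 WR=16  [RAW R2: wait I2 write@13]
I5: IS=14 RO=22 EX=23 WR=24  [WAW R2: wait I2 write@13; RAW R1: wait I3 write@21]
I6: IS=25 RO=26 EX=28 WR=29  [WAW R2: wait I5 write@24]
I7: IS=30 RO=31 EX=33 WR=34  [struct: ADD busy until I6 writes@29]
I8: IS=35 RO=36 EX=37 WR=38  [WAW R4: wait I7 write@34]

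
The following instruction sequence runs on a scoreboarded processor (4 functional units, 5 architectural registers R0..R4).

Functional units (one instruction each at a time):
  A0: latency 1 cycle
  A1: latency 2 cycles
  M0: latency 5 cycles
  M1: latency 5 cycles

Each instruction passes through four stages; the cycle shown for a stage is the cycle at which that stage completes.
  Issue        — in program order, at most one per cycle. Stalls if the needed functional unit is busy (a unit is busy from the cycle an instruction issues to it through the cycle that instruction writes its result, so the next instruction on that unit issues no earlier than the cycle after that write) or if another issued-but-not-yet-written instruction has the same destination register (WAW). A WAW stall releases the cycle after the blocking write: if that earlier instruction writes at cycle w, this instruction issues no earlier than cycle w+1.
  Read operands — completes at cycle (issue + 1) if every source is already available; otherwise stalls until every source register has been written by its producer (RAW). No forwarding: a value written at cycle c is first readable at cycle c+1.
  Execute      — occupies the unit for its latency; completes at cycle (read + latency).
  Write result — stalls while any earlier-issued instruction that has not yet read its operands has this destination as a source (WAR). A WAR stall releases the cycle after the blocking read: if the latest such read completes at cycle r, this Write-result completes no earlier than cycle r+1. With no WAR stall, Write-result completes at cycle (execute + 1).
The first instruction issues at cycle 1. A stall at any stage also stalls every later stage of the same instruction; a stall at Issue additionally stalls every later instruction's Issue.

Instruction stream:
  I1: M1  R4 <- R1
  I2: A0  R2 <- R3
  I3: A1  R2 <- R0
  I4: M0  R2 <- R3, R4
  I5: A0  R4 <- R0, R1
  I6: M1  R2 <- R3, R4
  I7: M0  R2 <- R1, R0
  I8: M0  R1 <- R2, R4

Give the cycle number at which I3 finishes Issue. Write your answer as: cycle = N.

[1] I1→M1
[2] I1 RO · I2→A0
[3] I2 RO
[4] I2 EX
[5] I2 WR R2
[6] I3→A1
[7] I1 EX · I3 RO
[8] I1 WR R4
[9] I3 EX
[10] I3 WR R2
[11] I4→M0
[12] I4 RO · I5→A0
[13] I5 RO
[14] I5 EX
[15] I5 WR R4
[17] I4 EX
[18] I4 WR R2
[19] I6→M1
[20] I6 RO
[25] I6 EX
[26] I6 WR R2
[27] I7→M0
[28] I7 RO
[33] I7 EX
[34] I7 WR R2
[35] I8→M0
[36] I8 RO
[41] I8 EX
[42] I8 WR R1

cycle = 6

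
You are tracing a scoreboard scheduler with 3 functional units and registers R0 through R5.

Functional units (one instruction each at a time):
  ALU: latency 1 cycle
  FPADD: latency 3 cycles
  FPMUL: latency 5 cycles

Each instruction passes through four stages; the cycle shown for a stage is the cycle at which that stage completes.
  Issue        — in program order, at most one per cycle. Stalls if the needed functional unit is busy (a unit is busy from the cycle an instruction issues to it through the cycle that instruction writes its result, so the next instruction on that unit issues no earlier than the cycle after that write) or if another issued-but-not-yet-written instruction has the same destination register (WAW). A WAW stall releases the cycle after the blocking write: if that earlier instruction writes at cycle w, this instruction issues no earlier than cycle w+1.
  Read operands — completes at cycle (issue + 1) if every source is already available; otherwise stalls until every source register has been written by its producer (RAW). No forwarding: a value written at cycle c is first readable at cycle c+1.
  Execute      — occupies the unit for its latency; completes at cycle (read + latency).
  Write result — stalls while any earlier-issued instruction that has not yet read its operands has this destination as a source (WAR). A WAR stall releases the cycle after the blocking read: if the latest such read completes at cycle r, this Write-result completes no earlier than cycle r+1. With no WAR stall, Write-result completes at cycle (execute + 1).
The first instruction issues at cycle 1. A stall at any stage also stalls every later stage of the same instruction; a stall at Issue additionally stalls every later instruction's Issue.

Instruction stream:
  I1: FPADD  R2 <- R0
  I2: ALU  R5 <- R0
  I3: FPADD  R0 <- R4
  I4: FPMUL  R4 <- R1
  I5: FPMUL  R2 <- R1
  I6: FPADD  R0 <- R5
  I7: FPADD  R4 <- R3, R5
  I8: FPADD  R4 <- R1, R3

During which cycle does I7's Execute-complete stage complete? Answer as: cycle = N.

I1: IS=1 RO=2 EX=5 WR=6
I2: IS=2 RO=3 EX=4 WR=5
I3: IS=7 RO=8 EX=11 WR=12  [struct: FPADD busy until I1 writes@6]
I4: IS=8 RO=9 EX=14 WR=15
I5: IS=16 RO=17 EX=22 WR=23  [struct: FPMUL busy until I4 writes@15]
I6: IS=17 RO=18 EX=21 WR=22
I7: IS=23 RO=24 EX=27 WR=28  [struct: FPADD busy until I6 writes@22]
I8: IS=29 RO=30 EX=33 WR=34  [struct: FPADD busy until I7 writes@28]

cycle = 27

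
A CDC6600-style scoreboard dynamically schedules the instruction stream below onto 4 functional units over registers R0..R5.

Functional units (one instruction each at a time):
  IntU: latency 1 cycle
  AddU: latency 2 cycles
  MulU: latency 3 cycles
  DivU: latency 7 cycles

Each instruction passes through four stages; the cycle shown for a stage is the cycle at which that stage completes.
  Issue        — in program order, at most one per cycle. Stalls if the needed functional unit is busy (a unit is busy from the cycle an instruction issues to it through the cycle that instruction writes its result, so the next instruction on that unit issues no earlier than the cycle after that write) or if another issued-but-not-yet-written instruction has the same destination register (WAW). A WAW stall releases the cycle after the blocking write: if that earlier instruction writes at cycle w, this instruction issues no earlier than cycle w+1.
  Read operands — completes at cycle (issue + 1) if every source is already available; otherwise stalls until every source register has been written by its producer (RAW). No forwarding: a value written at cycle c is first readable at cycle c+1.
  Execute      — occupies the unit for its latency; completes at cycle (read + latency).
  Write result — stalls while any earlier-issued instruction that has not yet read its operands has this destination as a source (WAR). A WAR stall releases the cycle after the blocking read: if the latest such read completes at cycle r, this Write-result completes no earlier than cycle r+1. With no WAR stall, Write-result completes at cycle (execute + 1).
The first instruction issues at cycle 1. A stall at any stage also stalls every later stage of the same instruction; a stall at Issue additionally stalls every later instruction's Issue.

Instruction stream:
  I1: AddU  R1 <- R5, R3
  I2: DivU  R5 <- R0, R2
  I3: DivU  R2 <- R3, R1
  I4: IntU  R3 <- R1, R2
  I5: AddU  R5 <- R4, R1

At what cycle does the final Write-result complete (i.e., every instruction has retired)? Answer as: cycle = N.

cycle = 24

[I1] 1/2/4/5
[I2] 2/3/10/11
[I3] 12/13/20/21  (struct: DivU busy until I2 writes@11)
[I4] 13/22/23/24  (RAW R2: wait I3 write@21)
[I5] 14/15/17/18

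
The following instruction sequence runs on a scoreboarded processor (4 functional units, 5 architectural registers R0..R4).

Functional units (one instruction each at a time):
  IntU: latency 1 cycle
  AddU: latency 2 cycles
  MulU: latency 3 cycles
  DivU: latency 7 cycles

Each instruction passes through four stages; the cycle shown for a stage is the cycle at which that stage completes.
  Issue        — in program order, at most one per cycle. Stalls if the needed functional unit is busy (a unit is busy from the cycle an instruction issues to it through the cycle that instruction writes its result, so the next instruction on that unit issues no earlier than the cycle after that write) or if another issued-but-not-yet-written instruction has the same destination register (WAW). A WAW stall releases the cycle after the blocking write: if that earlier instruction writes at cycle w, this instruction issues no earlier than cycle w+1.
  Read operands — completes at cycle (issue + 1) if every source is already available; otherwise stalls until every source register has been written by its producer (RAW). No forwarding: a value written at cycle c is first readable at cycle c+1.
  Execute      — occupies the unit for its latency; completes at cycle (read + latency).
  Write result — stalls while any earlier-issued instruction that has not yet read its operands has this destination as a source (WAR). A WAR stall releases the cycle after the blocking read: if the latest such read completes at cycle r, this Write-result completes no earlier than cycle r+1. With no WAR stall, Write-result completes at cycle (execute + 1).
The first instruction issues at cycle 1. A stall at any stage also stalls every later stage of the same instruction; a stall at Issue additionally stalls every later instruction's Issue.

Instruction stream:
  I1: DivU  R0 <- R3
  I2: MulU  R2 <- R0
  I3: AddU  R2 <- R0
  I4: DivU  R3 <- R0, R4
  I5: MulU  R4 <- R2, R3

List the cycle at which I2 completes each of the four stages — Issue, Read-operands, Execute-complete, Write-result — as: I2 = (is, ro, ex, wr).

I2 = (2, 11, 14, 15)

cycle 1: I1 issues→DivU
cycle 2: I1 reads, I2 issues→MulU
cycle 9: I1 exec-done
cycle 10: I1 writes R0
cycle 11: I2 reads
cycle 14: I2 exec-done
cycle 15: I2 writes R2
cycle 16: I3 issues→AddU
cycle 17: I3 reads, I4 issues→DivU
cycle 18: I4 reads, I5 issues→MulU
cycle 19: I3 exec-done
cycle 20: I3 writes R2
cycle 25: I4 exec-done
cycle 26: I4 writes R3
cycle 27: I5 reads
cycle 30: I5 exec-done
cycle 31: I5 writes R4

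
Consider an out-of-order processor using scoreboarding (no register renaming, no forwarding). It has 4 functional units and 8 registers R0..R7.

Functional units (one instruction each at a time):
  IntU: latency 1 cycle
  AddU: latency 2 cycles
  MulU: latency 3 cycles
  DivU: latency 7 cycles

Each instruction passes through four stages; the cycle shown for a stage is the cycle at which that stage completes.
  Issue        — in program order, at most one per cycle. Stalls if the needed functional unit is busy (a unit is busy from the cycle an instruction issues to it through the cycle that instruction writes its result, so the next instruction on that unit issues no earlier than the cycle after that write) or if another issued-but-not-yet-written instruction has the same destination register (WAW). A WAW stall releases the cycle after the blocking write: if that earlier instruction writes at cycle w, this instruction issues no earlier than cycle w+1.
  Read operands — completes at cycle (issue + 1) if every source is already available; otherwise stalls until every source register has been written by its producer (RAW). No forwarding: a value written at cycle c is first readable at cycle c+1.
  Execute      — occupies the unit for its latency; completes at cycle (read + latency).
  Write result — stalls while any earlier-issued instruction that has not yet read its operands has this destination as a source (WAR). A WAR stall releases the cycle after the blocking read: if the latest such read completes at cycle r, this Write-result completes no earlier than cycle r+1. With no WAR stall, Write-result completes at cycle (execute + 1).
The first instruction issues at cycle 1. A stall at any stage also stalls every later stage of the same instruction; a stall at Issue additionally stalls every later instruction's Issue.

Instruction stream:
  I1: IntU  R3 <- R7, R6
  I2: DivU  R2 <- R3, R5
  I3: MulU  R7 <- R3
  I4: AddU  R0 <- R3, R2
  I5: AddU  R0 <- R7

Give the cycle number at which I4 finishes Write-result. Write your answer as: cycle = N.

[I1] 1/2/3/4
[I2] 2/5/12/13  (RAW R3: wait I1 write@4)
[I3] 3/5/8/9  (RAW R3: wait I1 write@4)
[I4] 4/14/16/17  (RAW R2: wait I2 write@13)
[I5] 18/19/21/22  (struct: AddU busy until I4 writes@17)

cycle = 17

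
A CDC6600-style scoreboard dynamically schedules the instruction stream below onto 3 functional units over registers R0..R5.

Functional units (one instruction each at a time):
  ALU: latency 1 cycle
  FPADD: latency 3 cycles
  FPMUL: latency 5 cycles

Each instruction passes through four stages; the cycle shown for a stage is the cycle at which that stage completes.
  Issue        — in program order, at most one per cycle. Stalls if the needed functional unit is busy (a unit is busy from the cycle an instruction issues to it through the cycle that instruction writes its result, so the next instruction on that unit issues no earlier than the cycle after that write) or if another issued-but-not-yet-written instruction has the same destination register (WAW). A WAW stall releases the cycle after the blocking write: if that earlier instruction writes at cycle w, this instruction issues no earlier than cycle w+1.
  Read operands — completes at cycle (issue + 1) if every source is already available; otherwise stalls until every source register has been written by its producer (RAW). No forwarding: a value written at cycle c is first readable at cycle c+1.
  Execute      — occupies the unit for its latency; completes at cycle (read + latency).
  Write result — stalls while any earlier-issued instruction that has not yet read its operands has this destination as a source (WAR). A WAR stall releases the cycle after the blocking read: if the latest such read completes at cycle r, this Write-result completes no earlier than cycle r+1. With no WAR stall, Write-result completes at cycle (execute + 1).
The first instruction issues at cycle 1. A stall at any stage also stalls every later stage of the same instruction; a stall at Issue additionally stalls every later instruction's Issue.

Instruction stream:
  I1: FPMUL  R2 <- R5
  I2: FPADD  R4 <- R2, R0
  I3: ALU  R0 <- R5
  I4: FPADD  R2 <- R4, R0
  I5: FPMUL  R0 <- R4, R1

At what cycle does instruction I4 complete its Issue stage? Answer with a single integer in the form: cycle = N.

I1 -> (1, 2, 7, 8)
I2 -> (2, 9, 12, 13)  // RAW R2: wait I1 write@8
I3 -> (3, 4, 5, 10)  // WAR R0: wait I2 read@9
I4 -> (14, 15, 18, 19)  // struct: FPADD busy until I2 writes@13
I5 -> (15, 16, 21, 22)

cycle = 14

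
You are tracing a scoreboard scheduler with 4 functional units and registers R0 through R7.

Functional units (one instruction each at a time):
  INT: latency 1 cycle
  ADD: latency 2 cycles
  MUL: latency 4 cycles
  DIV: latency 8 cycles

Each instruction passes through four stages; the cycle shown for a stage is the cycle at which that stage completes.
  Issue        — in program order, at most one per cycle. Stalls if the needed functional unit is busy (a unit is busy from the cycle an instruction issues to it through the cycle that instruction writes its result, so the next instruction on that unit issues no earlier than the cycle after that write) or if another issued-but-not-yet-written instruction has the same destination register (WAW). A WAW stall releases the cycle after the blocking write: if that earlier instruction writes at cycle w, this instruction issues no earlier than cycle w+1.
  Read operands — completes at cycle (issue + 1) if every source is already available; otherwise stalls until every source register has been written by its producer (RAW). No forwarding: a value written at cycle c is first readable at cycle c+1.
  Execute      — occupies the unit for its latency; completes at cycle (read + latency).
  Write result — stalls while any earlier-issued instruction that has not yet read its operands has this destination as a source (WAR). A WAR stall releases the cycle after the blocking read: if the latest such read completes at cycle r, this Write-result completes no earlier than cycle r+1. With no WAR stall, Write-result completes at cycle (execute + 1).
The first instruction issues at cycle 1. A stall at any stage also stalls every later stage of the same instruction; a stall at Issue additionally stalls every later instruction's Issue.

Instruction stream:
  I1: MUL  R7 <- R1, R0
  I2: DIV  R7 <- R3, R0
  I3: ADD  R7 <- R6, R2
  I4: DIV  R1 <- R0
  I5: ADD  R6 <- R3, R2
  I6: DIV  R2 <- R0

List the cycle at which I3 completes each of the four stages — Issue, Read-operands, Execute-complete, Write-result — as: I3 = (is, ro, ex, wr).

I3 = (19, 20, 22, 23)

[1] I1 dispatched to MUL
[2] I1 operands ready
[6] I1 complete
[7] R7←I1
[8] I2 dispatched to DIV
[9] I2 operands ready
[17] I2 complete
[18] R7←I2
[19] I3 dispatched to ADD
[20] I3 operands ready · I4 dispatched to DIV
[21] I4 operands ready
[22] I3 complete
[23] R7←I3
[24] I5 dispatched to ADD
[25] I5 operands ready
[27] I5 complete
[28] R6←I5
[29] I4 complete
[30] R1←I4
[31] I6 dispatched to DIV
[32] I6 operands ready
[40] I6 complete
[41] R2←I6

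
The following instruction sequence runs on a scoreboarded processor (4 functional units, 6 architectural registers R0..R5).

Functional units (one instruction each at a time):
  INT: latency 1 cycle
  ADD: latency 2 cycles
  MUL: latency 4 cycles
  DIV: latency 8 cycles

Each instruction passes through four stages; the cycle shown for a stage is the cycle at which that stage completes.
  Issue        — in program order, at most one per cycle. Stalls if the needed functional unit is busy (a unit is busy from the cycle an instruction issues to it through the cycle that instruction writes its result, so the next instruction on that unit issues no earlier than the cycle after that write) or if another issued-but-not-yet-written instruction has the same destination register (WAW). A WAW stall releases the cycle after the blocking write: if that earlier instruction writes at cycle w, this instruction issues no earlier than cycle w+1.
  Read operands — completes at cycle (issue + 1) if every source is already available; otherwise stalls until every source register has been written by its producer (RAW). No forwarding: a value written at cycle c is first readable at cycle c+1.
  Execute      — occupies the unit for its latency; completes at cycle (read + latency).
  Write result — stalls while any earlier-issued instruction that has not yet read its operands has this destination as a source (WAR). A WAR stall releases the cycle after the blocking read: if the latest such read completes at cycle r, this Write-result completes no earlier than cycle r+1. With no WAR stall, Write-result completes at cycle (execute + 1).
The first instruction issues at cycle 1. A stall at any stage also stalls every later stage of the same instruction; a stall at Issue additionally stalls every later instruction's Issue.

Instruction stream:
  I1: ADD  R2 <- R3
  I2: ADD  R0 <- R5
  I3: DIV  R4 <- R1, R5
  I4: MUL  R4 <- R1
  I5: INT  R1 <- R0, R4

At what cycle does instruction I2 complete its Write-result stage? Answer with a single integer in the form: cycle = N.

cycle = 10

I1: IS=1 RO=2 EX=4 WR=5
I2: IS=6 RO=7 EX=9 WR=10  [struct: ADD busy until I1 writes@5]
I3: IS=7 RO=8 EX=16 WR=17
I4: IS=18 RO=19 EX=23 WR=24  [WAW R4: wait I3 write@17]
I5: IS=19 RO=25 EX=26 WR=27  [RAW R4: wait I4 write@24]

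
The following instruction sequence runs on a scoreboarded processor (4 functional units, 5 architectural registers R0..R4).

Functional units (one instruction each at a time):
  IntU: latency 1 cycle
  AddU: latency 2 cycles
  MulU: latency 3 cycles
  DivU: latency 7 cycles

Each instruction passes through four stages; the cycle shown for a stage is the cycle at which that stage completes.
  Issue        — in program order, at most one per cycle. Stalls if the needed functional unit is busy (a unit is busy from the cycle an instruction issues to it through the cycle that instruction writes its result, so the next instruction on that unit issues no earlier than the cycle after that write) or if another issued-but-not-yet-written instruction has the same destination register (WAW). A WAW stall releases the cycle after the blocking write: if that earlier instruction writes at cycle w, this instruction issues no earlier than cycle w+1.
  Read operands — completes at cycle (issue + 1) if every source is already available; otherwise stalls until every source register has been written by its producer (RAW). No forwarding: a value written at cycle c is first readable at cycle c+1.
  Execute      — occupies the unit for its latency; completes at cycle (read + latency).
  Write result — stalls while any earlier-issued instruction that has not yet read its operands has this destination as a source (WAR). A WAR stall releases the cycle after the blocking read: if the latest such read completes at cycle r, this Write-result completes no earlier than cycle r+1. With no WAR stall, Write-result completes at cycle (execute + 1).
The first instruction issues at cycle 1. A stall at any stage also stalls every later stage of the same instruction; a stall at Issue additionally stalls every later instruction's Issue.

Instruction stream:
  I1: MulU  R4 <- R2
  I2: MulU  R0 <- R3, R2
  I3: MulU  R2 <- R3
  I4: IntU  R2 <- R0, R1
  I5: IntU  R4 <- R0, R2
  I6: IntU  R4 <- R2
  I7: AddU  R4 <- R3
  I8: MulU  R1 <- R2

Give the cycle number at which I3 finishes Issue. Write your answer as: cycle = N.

  I1 | 1 | 2 | 5 | 6
  I2 | 7 | 8 | 11 | 12   struct: MulU busy until I1 writes@6
  I3 | 13 | 14 | 17 | 18   struct: MulU busy until I2 writes@12
  I4 | 19 | 20 | 21 | 22   WAW R2: wait I3 write@18
  I5 | 23 | 24 | 25 | 26   struct: IntU busy until I4 writes@22
  I6 | 27 | 28 | 29 | 30   struct: IntU busy until I5 writes@26
  I7 | 31 | 32 | 34 | 35   WAW R4: wait I6 write@30
  I8 | 32 | 33 | 36 | 37

cycle = 13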